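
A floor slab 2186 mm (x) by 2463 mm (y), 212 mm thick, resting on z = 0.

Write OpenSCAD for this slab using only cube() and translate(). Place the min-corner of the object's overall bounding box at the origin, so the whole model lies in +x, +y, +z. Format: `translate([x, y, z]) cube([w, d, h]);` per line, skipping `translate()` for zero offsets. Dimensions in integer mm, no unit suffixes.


cube([2186, 2463, 212]);


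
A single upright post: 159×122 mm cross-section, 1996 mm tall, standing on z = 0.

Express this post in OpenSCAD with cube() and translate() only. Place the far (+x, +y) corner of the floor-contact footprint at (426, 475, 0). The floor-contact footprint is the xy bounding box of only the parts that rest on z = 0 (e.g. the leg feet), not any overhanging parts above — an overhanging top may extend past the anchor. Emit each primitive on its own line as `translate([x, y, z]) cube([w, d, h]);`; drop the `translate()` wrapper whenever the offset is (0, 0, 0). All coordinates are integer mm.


translate([267, 353, 0]) cube([159, 122, 1996]);


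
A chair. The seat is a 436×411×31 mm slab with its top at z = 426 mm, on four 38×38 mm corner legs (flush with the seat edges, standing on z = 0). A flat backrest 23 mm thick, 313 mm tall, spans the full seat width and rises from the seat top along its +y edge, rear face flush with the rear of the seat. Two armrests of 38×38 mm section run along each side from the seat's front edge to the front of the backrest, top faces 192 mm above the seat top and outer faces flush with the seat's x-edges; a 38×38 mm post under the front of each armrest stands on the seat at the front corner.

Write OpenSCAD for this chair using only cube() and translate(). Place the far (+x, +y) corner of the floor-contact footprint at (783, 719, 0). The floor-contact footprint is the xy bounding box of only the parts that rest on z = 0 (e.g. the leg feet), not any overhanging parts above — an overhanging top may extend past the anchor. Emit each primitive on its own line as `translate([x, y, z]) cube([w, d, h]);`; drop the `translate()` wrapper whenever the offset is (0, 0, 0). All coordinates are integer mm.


translate([347, 308, 395]) cube([436, 411, 31]);
translate([347, 308, 0]) cube([38, 38, 395]);
translate([745, 308, 0]) cube([38, 38, 395]);
translate([347, 681, 0]) cube([38, 38, 395]);
translate([745, 681, 0]) cube([38, 38, 395]);
translate([347, 696, 426]) cube([436, 23, 313]);
translate([347, 308, 580]) cube([38, 388, 38]);
translate([745, 308, 580]) cube([38, 388, 38]);
translate([347, 308, 426]) cube([38, 38, 154]);
translate([745, 308, 426]) cube([38, 38, 154]);


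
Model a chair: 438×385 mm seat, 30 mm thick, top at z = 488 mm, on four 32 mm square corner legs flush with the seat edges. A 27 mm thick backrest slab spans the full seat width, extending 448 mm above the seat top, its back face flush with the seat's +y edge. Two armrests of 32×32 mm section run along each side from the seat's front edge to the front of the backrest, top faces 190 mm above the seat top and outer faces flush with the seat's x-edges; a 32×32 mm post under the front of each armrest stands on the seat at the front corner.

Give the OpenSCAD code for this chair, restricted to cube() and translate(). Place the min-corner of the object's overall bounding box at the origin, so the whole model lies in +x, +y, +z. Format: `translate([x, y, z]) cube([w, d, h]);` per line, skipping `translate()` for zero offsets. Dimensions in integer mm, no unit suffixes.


translate([0, 0, 458]) cube([438, 385, 30]);
cube([32, 32, 458]);
translate([406, 0, 0]) cube([32, 32, 458]);
translate([0, 353, 0]) cube([32, 32, 458]);
translate([406, 353, 0]) cube([32, 32, 458]);
translate([0, 358, 488]) cube([438, 27, 448]);
translate([0, 0, 646]) cube([32, 358, 32]);
translate([406, 0, 646]) cube([32, 358, 32]);
translate([0, 0, 488]) cube([32, 32, 158]);
translate([406, 0, 488]) cube([32, 32, 158]);


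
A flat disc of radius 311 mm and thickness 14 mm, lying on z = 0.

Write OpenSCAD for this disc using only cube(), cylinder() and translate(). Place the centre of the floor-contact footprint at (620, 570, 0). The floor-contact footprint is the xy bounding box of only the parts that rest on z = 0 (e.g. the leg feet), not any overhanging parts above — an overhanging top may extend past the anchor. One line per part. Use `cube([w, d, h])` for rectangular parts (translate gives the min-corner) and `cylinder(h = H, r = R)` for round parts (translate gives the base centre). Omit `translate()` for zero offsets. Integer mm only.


translate([620, 570, 0]) cylinder(h = 14, r = 311);


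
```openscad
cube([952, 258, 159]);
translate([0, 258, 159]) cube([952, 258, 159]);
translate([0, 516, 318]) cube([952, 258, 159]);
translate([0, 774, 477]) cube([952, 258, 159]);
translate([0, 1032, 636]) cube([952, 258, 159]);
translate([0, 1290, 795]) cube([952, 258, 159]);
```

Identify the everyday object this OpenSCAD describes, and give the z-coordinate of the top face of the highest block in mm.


A staircase. The total rise is 954 mm.

6 identical blocks, each offset up and back from the previous — a staircase. Each step is 159 mm tall and there are 6 of them, so the total rise is 6 × 159 = 954 mm.


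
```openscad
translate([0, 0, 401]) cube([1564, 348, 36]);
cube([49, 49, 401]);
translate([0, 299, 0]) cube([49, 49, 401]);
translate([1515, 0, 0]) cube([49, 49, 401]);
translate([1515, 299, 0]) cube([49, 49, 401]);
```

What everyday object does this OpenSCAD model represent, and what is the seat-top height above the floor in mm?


A bench. The seat-top height is 437 mm.

A long slab on four corner posts — a bench. The slab sits at z = 401 with thickness 36, so the top is 401 + 36 = 437 mm.


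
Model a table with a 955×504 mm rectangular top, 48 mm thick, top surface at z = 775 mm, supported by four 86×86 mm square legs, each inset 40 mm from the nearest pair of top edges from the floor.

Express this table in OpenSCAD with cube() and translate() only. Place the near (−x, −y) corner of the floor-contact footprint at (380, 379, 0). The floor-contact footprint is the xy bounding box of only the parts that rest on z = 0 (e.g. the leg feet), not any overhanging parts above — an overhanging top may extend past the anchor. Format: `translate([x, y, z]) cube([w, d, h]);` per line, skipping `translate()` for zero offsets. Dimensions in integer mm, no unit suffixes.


translate([340, 339, 727]) cube([955, 504, 48]);
translate([380, 379, 0]) cube([86, 86, 727]);
translate([1169, 379, 0]) cube([86, 86, 727]);
translate([380, 717, 0]) cube([86, 86, 727]);
translate([1169, 717, 0]) cube([86, 86, 727]);


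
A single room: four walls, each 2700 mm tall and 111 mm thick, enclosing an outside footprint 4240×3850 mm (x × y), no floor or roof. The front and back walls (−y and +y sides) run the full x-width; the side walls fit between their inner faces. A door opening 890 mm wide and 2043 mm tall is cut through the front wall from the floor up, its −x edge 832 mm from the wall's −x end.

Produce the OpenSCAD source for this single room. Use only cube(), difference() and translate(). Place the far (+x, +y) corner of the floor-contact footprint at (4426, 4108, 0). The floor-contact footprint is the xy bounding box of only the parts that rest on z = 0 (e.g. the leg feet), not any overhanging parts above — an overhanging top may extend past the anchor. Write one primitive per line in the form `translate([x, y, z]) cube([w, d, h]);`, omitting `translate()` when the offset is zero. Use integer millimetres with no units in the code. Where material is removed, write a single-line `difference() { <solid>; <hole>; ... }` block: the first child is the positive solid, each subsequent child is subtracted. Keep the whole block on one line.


difference() { translate([186, 258, 0]) cube([4240, 111, 2700]); translate([1018, 258, 0]) cube([890, 111, 2043]); }
translate([186, 3997, 0]) cube([4240, 111, 2700]);
translate([186, 369, 0]) cube([111, 3628, 2700]);
translate([4315, 369, 0]) cube([111, 3628, 2700]);


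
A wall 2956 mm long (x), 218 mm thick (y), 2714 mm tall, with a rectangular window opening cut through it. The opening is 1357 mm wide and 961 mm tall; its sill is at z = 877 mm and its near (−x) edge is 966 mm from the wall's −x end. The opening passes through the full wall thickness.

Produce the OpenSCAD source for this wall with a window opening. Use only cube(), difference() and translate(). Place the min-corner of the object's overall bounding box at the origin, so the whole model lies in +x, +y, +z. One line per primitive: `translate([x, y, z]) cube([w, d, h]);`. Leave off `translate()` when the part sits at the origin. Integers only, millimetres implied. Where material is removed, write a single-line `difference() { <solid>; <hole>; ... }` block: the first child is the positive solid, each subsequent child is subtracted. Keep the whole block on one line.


difference() { cube([2956, 218, 2714]); translate([966, 0, 877]) cube([1357, 218, 961]); }


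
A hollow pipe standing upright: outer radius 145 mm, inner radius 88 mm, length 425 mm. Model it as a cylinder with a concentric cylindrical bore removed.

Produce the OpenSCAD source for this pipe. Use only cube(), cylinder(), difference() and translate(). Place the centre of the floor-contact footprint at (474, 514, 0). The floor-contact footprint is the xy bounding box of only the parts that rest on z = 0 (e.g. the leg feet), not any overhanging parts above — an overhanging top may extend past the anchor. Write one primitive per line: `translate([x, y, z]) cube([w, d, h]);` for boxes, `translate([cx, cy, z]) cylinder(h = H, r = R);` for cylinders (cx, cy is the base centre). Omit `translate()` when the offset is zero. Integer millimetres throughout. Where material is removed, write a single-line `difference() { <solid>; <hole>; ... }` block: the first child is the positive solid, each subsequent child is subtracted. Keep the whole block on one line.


difference() { translate([474, 514, 0]) cylinder(h = 425, r = 145); translate([474, 514, 0]) cylinder(h = 425, r = 88); }


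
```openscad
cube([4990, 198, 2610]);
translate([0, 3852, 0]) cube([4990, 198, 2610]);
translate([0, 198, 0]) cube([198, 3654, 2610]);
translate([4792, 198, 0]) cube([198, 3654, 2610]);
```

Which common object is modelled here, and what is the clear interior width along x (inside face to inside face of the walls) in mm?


A house (or room) frame. The interior width is 4594 mm.

Four 2610 mm walls enclosing a rectangle with no floor or roof — a room or house frame. Outside width is 4990 mm and wall thickness is 198 mm, so the interior width is 4990 − 2 × 198 = 4594 mm.


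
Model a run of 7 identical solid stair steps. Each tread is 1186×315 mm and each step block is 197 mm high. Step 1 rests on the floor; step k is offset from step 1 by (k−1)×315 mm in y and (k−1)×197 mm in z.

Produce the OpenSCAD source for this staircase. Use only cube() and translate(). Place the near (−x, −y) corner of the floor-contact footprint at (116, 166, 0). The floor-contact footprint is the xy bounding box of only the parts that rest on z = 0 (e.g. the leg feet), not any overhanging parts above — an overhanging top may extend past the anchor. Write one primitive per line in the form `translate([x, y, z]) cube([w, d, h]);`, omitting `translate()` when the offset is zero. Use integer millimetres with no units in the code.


translate([116, 166, 0]) cube([1186, 315, 197]);
translate([116, 481, 197]) cube([1186, 315, 197]);
translate([116, 796, 394]) cube([1186, 315, 197]);
translate([116, 1111, 591]) cube([1186, 315, 197]);
translate([116, 1426, 788]) cube([1186, 315, 197]);
translate([116, 1741, 985]) cube([1186, 315, 197]);
translate([116, 2056, 1182]) cube([1186, 315, 197]);


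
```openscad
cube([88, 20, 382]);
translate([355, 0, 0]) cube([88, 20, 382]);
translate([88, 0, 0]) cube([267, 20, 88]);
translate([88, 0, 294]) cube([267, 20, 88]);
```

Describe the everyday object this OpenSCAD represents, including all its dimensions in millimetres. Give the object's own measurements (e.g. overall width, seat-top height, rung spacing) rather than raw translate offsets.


A rectangular picture frame lying in the x–z plane (depth along y). The opening is 267 mm wide (x) by 206 mm tall (z), surrounded by a border 88 mm wide on all four sides. The frame is 20 mm deep and is made of two full-height vertical stiles with two horizontal rails fitted between them.


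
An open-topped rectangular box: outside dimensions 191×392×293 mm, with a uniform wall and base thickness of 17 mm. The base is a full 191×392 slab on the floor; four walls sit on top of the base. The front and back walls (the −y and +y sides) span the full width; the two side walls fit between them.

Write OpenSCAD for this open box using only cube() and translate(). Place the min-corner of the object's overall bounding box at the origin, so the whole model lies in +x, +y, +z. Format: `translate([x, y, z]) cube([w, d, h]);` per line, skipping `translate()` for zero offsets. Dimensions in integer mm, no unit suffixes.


cube([191, 392, 17]);
translate([0, 0, 17]) cube([191, 17, 276]);
translate([0, 375, 17]) cube([191, 17, 276]);
translate([0, 17, 17]) cube([17, 358, 276]);
translate([174, 17, 17]) cube([17, 358, 276]);


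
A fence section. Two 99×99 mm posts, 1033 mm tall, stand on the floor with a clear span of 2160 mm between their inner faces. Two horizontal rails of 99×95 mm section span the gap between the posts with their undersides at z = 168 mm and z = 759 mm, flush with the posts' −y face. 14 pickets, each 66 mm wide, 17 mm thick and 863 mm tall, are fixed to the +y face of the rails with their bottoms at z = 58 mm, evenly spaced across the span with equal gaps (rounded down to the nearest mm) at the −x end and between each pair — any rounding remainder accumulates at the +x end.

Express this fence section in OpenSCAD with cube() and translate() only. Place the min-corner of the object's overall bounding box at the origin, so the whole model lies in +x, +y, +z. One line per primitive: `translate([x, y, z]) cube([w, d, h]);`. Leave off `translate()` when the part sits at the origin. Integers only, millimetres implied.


cube([99, 99, 1033]);
translate([2259, 0, 0]) cube([99, 99, 1033]);
translate([99, 0, 168]) cube([2160, 99, 95]);
translate([99, 0, 759]) cube([2160, 99, 95]);
translate([181, 99, 58]) cube([66, 17, 863]);
translate([329, 99, 58]) cube([66, 17, 863]);
translate([477, 99, 58]) cube([66, 17, 863]);
translate([625, 99, 58]) cube([66, 17, 863]);
translate([773, 99, 58]) cube([66, 17, 863]);
translate([921, 99, 58]) cube([66, 17, 863]);
translate([1069, 99, 58]) cube([66, 17, 863]);
translate([1217, 99, 58]) cube([66, 17, 863]);
translate([1365, 99, 58]) cube([66, 17, 863]);
translate([1513, 99, 58]) cube([66, 17, 863]);
translate([1661, 99, 58]) cube([66, 17, 863]);
translate([1809, 99, 58]) cube([66, 17, 863]);
translate([1957, 99, 58]) cube([66, 17, 863]);
translate([2105, 99, 58]) cube([66, 17, 863]);


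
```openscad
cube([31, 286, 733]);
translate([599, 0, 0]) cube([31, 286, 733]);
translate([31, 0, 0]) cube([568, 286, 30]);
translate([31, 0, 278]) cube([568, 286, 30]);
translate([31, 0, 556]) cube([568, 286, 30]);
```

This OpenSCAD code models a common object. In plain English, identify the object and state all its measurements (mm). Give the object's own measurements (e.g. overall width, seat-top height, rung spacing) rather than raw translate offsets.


An open bookshelf. Two side panels, each 31 mm thick, 286 mm deep and 733 mm tall, stand 630 mm apart (outside-to-outside). Between them sit 3 shelves, each 30 mm thick and 286 mm deep, spanning the full gap between the sides. The bottom shelf rests on the floor (its underside at z = 0) and the clear gap between one shelf's top and the next shelf's underside is 248 mm.


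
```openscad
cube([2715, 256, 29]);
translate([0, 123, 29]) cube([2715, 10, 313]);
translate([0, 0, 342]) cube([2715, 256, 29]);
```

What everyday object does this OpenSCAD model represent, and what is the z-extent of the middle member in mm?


An I-beam. The web height is 313 mm.

Two wide flanges with a thin centred web — an I-beam. Overall 371 mm minus two 29 mm flanges gives a web of 371 − 2·29 = 313 mm.


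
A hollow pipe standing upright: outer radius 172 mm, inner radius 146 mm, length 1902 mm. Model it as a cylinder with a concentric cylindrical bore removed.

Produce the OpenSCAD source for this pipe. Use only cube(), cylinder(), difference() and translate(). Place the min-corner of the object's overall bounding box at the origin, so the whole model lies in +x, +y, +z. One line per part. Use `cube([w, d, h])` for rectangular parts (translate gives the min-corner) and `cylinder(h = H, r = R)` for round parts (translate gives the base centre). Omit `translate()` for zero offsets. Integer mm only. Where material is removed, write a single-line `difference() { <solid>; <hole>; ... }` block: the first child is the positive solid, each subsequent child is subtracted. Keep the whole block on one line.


difference() { translate([172, 172, 0]) cylinder(h = 1902, r = 172); translate([172, 172, 0]) cylinder(h = 1902, r = 146); }


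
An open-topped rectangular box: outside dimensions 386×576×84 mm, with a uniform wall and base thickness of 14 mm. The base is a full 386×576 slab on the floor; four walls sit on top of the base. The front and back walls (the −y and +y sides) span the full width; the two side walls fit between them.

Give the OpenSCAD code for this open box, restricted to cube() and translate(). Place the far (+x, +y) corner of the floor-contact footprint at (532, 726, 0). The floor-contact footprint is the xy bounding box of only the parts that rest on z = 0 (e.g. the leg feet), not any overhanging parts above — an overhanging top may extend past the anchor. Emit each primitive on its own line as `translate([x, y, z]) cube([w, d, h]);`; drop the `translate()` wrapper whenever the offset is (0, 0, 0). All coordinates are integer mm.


translate([146, 150, 0]) cube([386, 576, 14]);
translate([146, 150, 14]) cube([386, 14, 70]);
translate([146, 712, 14]) cube([386, 14, 70]);
translate([146, 164, 14]) cube([14, 548, 70]);
translate([518, 164, 14]) cube([14, 548, 70]);


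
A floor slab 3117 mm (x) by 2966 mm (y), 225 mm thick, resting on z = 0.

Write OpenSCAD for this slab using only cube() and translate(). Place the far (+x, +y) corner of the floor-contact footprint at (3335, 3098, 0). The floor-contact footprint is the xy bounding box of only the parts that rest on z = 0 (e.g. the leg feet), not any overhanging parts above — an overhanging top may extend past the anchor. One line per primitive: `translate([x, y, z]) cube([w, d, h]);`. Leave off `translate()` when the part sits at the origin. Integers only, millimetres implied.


translate([218, 132, 0]) cube([3117, 2966, 225]);


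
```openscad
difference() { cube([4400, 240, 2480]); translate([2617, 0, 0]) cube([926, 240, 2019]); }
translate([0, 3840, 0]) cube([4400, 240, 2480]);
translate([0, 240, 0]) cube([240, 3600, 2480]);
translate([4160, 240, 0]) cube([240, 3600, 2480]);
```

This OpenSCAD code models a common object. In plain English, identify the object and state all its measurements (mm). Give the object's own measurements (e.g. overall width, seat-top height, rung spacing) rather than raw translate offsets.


A single room: four walls, each 2480 mm tall and 240 mm thick, enclosing an outside footprint 4400×4080 mm (x × y), no floor or roof. The front and back walls (−y and +y sides) run the full x-width; the side walls fit between their inner faces. A door opening 926 mm wide and 2019 mm tall is cut through the front wall from the floor up, its −x edge 2617 mm from the wall's −x end.


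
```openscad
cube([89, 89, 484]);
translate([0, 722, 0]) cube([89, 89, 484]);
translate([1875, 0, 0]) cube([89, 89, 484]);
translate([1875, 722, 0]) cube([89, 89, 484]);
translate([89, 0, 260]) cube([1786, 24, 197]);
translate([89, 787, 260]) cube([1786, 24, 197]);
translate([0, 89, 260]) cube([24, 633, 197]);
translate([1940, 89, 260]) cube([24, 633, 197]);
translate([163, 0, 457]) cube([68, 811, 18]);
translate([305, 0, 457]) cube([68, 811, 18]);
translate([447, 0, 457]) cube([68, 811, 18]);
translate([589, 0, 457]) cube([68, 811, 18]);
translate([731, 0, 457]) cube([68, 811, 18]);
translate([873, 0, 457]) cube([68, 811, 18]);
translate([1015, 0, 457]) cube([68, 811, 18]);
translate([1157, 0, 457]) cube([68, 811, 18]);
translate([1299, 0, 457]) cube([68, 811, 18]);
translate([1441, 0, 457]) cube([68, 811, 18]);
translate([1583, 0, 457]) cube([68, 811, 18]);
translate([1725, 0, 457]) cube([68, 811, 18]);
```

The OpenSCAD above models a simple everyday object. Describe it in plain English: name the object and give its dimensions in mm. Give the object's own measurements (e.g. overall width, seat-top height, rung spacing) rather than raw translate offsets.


A bed frame 1964 mm long (x) by 811 mm wide (y). Four 89×89 mm corner posts, 484 mm tall, at the corners of the footprint. Four rails of 24 mm thickness and 197 mm height run between adjacent posts with their undersides at z = 260 mm, their outer faces flush with the outside of the frame (the two x-running rails run between the posts' inner faces; the two y-running rails run between the posts' inner faces). 12 slats, each 68 mm wide (x) and 18 mm thick, lie across the top of the two x-running rails, running the full 811 mm width of the frame in y; along x they sit between the end posts with a 74 mm gap after the −x posts and between neighbouring slats, leaving 82 mm before the +x posts.


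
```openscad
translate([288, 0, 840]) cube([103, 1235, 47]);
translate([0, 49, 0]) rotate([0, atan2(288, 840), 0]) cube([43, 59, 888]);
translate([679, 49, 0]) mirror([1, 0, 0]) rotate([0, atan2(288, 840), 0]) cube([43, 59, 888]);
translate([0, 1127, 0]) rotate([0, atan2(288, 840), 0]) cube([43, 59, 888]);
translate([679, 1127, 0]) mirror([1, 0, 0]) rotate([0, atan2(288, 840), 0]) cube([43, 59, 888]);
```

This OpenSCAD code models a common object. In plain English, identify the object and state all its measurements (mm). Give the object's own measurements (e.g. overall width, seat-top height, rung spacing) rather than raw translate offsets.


A sawhorse. A 103×1235×47 mm beam (x, y, z) sits on two A-frame leg pairs. Each pair is two raked legs of 43×59 mm section (59 mm along y) splaying symmetrically in x. Each leg rises 840 mm vertically over 288 mm of horizontal reach and is 888 mm long along its own axis. Every leg's outer bottom edge rests on the floor and its outer top edge meets a bottom edge of the beam — the left legs (tilting toward +x) meet the beam's −x bottom edge, the right legs (their mirror images, tilting toward −x) meet its +x bottom edge — so the leg tops tuck under the beam, the beam's underside is 840 mm above the floor, and the feet are 679 mm apart outside-to-outside with the beam centred between them. The two leg pairs are set in 49 mm from either end of the beam.


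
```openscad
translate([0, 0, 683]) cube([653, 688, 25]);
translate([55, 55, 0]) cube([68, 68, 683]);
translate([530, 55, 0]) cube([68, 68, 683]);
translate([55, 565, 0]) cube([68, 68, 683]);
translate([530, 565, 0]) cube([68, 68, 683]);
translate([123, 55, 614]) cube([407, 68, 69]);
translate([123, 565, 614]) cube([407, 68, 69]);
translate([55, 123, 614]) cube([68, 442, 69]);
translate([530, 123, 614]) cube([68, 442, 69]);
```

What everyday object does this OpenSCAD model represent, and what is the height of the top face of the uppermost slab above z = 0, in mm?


A table. The table height is 708 mm.

A 653×688×25 slab sits at z = 683 on four 68 mm square posts — a table. The top surface is at 683 + 25 = 708 mm.


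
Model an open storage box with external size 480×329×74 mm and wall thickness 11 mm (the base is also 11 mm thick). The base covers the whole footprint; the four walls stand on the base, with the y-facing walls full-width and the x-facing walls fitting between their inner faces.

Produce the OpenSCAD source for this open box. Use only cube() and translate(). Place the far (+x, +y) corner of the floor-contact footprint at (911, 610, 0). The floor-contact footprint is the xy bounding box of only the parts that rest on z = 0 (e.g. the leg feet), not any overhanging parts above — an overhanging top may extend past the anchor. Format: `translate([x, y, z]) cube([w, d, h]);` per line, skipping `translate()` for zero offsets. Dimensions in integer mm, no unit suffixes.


translate([431, 281, 0]) cube([480, 329, 11]);
translate([431, 281, 11]) cube([480, 11, 63]);
translate([431, 599, 11]) cube([480, 11, 63]);
translate([431, 292, 11]) cube([11, 307, 63]);
translate([900, 292, 11]) cube([11, 307, 63]);


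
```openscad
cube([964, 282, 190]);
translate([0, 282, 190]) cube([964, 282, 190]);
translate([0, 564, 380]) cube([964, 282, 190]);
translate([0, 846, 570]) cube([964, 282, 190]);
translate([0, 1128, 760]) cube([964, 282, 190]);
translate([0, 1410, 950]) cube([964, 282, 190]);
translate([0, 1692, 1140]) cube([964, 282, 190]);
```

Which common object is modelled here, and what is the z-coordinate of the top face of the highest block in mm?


A staircase. The total rise is 1330 mm.

7 identical blocks, each offset up and back from the previous — a staircase. Each step is 190 mm tall and there are 7 of them, so the total rise is 7 × 190 = 1330 mm.


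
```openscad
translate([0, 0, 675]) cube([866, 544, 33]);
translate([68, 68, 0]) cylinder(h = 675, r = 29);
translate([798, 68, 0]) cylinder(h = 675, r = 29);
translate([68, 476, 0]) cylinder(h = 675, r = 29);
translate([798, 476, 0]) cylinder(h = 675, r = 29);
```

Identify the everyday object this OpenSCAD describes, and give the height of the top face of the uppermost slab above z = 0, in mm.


A table. The table height is 708 mm.

A 866×544×33 slab sits at z = 675 on four Ø58 mm round legs — a table. The top surface is at 675 + 33 = 708 mm.


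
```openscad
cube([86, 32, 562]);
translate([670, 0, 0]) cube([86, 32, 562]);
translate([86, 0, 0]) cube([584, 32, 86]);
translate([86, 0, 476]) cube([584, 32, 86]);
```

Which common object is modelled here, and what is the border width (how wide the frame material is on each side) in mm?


A picture frame. The border width is 86 mm.

Four thin pieces enclosing a rectangular opening — a picture frame. The two full-height stiles are 562 mm tall; the top rail sits at z = 476 and is 86 mm tall, so the border above the opening is 562 − 476 = 86 mm, matching the stile x-width.


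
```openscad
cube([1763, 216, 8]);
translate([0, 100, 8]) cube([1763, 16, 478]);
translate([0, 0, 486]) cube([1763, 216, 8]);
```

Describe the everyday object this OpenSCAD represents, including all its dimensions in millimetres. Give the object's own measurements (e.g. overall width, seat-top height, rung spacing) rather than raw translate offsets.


An I-beam lying along x, 1763 mm long. Overall section height 494 mm. Two flanges 216 mm wide (y) and 8 mm thick, one on the floor and one at the top; a web 16 mm thick runs between them, centred on the flange width.


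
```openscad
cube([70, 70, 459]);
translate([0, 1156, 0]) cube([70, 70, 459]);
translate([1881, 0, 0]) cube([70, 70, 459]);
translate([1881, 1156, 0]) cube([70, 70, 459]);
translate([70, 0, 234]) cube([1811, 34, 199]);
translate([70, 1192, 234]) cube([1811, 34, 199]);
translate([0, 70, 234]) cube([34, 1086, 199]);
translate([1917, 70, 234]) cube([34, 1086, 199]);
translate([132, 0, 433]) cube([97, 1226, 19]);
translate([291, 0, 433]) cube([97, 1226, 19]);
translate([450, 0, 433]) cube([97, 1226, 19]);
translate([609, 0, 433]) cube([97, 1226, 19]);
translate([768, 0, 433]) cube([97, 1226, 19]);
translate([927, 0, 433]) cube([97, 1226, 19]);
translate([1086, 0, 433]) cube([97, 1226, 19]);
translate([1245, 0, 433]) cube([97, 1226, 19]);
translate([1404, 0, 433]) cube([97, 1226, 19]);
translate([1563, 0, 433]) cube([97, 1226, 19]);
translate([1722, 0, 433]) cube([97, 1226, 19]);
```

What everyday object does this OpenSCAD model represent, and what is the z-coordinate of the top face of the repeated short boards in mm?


A bed frame. The slat-top height is 452 mm.

Four posts, four rails, and a row of slats — a bed frame. Slats sit on the rails at z = 234 + 199 = 433; with slat thickness 19, the top is 452 mm.


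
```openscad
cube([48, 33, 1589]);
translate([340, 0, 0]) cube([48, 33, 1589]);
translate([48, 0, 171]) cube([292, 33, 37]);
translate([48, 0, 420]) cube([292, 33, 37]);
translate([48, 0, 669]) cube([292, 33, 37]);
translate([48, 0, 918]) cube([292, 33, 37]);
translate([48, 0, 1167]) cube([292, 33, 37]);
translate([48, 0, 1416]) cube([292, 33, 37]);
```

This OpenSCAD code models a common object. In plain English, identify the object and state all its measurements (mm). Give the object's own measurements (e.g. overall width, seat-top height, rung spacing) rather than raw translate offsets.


A straight ladder. Two 48×33 mm vertical rails, 1589 mm tall, stand 388 mm apart (outside-to-outside) with their front faces coplanar on the −y side. 6 rungs, each 33 mm deep and 37 mm tall, span between the inner faces of the rails, front faces flush with the rails. The lowest rung's underside is at z = 171 mm and rungs are spaced 249 mm apart (underside to underside).


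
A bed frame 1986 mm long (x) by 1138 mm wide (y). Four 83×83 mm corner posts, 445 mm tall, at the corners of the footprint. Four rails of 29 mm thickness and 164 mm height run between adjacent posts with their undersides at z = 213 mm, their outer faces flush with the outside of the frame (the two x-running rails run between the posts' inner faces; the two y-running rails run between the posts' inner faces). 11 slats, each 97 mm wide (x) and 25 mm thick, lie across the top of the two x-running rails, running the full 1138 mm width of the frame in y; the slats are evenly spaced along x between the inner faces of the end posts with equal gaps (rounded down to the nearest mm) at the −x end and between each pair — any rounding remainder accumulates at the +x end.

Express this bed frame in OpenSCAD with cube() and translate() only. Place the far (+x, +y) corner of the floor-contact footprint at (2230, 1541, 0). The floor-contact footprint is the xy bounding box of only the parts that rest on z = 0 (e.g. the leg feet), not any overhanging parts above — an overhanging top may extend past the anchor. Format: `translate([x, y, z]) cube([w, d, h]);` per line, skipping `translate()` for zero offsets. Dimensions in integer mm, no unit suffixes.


translate([244, 403, 0]) cube([83, 83, 445]);
translate([244, 1458, 0]) cube([83, 83, 445]);
translate([2147, 403, 0]) cube([83, 83, 445]);
translate([2147, 1458, 0]) cube([83, 83, 445]);
translate([327, 403, 213]) cube([1820, 29, 164]);
translate([327, 1512, 213]) cube([1820, 29, 164]);
translate([244, 486, 213]) cube([29, 972, 164]);
translate([2201, 486, 213]) cube([29, 972, 164]);
translate([389, 403, 377]) cube([97, 1138, 25]);
translate([548, 403, 377]) cube([97, 1138, 25]);
translate([707, 403, 377]) cube([97, 1138, 25]);
translate([866, 403, 377]) cube([97, 1138, 25]);
translate([1025, 403, 377]) cube([97, 1138, 25]);
translate([1184, 403, 377]) cube([97, 1138, 25]);
translate([1343, 403, 377]) cube([97, 1138, 25]);
translate([1502, 403, 377]) cube([97, 1138, 25]);
translate([1661, 403, 377]) cube([97, 1138, 25]);
translate([1820, 403, 377]) cube([97, 1138, 25]);
translate([1979, 403, 377]) cube([97, 1138, 25]);


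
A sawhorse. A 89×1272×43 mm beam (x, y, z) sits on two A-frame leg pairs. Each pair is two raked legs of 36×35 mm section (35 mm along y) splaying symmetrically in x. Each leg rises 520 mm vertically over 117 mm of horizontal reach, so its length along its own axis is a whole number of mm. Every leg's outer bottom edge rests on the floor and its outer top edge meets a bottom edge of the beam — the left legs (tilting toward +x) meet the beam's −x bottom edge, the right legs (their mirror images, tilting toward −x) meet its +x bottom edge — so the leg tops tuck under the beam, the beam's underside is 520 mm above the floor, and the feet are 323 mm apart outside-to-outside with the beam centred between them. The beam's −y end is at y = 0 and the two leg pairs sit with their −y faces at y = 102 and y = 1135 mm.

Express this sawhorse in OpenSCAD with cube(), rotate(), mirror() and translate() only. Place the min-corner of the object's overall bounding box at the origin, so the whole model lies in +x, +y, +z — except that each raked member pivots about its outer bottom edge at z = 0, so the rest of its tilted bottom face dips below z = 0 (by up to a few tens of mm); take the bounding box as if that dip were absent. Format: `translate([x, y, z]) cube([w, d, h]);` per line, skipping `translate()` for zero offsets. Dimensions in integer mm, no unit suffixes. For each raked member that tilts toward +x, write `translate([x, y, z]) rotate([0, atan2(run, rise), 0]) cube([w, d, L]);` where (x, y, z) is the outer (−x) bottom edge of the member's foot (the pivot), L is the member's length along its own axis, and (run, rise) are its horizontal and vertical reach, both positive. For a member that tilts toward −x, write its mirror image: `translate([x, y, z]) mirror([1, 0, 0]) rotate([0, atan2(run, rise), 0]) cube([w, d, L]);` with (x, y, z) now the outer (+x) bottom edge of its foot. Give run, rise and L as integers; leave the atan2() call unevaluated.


translate([117, 0, 520]) cube([89, 1272, 43]);
translate([0, 102, 0]) rotate([0, atan2(117, 520), 0]) cube([36, 35, 533]);
translate([323, 102, 0]) mirror([1, 0, 0]) rotate([0, atan2(117, 520), 0]) cube([36, 35, 533]);
translate([0, 1135, 0]) rotate([0, atan2(117, 520), 0]) cube([36, 35, 533]);
translate([323, 1135, 0]) mirror([1, 0, 0]) rotate([0, atan2(117, 520), 0]) cube([36, 35, 533]);


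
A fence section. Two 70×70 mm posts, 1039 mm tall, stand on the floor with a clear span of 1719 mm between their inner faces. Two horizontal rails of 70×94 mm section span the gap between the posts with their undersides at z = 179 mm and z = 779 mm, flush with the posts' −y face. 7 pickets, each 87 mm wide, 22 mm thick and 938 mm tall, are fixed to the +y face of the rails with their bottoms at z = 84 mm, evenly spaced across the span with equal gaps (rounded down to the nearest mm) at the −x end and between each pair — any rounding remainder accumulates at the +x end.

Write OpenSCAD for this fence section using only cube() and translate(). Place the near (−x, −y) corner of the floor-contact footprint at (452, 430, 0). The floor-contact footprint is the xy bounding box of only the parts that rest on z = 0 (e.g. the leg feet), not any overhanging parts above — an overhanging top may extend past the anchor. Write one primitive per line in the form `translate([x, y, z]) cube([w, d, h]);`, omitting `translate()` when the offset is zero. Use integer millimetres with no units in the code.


translate([452, 430, 0]) cube([70, 70, 1039]);
translate([2241, 430, 0]) cube([70, 70, 1039]);
translate([522, 430, 179]) cube([1719, 70, 94]);
translate([522, 430, 779]) cube([1719, 70, 94]);
translate([660, 500, 84]) cube([87, 22, 938]);
translate([885, 500, 84]) cube([87, 22, 938]);
translate([1110, 500, 84]) cube([87, 22, 938]);
translate([1335, 500, 84]) cube([87, 22, 938]);
translate([1560, 500, 84]) cube([87, 22, 938]);
translate([1785, 500, 84]) cube([87, 22, 938]);
translate([2010, 500, 84]) cube([87, 22, 938]);


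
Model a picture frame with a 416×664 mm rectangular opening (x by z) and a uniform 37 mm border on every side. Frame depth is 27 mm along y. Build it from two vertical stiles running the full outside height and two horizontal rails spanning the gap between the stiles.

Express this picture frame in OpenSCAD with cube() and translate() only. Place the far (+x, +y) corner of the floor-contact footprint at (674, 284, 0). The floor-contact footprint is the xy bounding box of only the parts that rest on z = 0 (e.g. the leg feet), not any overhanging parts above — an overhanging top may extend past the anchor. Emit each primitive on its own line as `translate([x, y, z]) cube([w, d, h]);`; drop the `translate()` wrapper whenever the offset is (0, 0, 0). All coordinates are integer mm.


translate([184, 257, 0]) cube([37, 27, 738]);
translate([637, 257, 0]) cube([37, 27, 738]);
translate([221, 257, 0]) cube([416, 27, 37]);
translate([221, 257, 701]) cube([416, 27, 37]);


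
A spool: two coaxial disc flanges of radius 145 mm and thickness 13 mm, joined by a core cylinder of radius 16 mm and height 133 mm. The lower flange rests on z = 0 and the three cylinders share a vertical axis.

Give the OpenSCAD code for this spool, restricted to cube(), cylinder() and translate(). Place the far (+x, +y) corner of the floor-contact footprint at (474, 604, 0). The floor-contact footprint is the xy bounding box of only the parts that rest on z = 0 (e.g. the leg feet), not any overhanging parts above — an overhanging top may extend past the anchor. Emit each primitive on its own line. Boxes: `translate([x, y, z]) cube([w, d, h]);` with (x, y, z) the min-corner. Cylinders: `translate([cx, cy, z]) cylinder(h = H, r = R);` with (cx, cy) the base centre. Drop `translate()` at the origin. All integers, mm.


translate([329, 459, 0]) cylinder(h = 13, r = 145);
translate([329, 459, 13]) cylinder(h = 133, r = 16);
translate([329, 459, 146]) cylinder(h = 13, r = 145);


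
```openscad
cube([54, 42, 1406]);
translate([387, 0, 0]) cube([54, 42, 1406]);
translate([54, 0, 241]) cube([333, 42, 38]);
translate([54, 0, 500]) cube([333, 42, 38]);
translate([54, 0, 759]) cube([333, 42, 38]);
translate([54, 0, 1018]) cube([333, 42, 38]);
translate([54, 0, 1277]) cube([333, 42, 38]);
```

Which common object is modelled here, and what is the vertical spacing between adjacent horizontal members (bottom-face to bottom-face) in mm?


A ladder. The rung spacing is 259 mm.

Two tall 54×42 posts with 5 short bars between them — a ladder. Adjacent rungs sit at z = 241 and z = 500, so the spacing is 500 − 241 = 259 mm.


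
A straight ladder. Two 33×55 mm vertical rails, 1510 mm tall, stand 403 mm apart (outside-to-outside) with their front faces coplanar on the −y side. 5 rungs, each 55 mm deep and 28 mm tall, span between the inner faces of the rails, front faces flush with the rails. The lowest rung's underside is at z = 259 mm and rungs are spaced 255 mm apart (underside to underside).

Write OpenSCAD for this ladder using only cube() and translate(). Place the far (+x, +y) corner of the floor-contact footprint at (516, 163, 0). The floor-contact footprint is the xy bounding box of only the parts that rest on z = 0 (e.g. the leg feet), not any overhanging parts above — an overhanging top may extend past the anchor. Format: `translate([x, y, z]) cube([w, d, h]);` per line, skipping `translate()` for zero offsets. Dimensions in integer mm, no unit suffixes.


translate([113, 108, 0]) cube([33, 55, 1510]);
translate([483, 108, 0]) cube([33, 55, 1510]);
translate([146, 108, 259]) cube([337, 55, 28]);
translate([146, 108, 514]) cube([337, 55, 28]);
translate([146, 108, 769]) cube([337, 55, 28]);
translate([146, 108, 1024]) cube([337, 55, 28]);
translate([146, 108, 1279]) cube([337, 55, 28]);


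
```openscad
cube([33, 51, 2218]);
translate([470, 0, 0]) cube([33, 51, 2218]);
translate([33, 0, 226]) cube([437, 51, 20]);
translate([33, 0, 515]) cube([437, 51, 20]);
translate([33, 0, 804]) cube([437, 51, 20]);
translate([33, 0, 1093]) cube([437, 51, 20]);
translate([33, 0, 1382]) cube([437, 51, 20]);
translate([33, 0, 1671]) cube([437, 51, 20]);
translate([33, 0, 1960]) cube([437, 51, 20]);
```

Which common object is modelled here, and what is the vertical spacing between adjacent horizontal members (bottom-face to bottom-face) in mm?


A ladder. The rung spacing is 289 mm.

Two tall 33×51 posts with 7 short bars between them — a ladder. Adjacent rungs sit at z = 226 and z = 515, so the spacing is 515 − 226 = 289 mm.
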